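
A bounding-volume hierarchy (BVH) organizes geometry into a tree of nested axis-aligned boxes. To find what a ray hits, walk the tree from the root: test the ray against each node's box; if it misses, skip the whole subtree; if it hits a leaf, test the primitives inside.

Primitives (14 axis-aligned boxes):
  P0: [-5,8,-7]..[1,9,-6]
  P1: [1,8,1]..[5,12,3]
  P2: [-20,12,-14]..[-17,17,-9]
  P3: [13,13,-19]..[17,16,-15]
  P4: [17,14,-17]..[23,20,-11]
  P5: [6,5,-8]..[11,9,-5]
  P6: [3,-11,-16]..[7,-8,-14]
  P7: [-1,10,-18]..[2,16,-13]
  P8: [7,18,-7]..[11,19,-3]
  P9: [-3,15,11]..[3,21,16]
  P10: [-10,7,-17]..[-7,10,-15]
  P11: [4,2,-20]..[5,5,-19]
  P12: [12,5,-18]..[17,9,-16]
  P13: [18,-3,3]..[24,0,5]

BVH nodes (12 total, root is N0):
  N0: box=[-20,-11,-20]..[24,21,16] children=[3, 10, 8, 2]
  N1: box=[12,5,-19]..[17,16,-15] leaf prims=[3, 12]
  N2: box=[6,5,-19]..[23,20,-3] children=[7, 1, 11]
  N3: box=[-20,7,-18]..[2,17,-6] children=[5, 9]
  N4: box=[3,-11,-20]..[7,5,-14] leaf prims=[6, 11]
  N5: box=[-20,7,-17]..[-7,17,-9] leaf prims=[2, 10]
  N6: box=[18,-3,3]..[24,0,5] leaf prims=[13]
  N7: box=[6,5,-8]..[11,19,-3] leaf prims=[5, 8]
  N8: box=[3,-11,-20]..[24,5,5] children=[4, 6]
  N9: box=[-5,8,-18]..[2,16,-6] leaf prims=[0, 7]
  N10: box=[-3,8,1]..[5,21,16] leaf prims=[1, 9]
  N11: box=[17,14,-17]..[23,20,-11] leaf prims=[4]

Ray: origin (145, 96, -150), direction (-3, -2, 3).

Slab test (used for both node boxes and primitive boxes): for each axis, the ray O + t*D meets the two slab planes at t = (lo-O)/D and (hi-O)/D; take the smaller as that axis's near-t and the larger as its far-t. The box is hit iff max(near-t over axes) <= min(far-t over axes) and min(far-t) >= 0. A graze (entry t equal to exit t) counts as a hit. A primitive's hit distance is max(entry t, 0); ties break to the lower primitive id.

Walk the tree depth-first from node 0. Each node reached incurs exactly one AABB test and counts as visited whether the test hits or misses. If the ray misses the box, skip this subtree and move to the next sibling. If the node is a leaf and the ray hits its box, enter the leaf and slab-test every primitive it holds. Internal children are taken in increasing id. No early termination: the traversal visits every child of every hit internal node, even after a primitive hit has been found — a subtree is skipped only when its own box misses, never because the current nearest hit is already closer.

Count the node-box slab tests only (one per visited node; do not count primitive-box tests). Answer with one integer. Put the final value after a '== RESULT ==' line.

Traverse from the root:
N0 x:[121/3,55] y:[75/2,107/2] z:[130/3,166/3] -> hit [130/3,107/2], descend [2, 3, 8, 10]
  N2 x:[122/3,139/3] y:[38,91/2] z:[131/3,49] -> hit [131/3,91/2], descend [1, 7, 11]
    N1 x:[128/3,133/3] y:[40,91/2] z:[131/3,45] -> hit [131/3,133/3] leaf, test {P3(miss), P12@t=44}
    N7 x:[134/3,139/3] y:[77/2,91/2] z:[142/3,49] -> miss, prune
    N11 x:[122/3,128/3] y:[38,41] z:[133/3,139/3] -> miss, prune
  N3 x:[143/3,55] y:[79/2,89/2] z:[44,48] -> miss, prune
  N8 x:[121/3,142/3] y:[91/2,107/2] z:[130/3,155/3] -> hit [91/2,142/3], descend [4, 6]
    N4 x:[46,142/3] y:[91/2,107/2] z:[130/3,136/3] -> miss, prune
    N6 x:[121/3,127/3] y:[48,99/2] z:[51,155/3] -> miss, prune
  N10 x:[140/3,148/3] y:[75/2,44] z:[151/3,166/3] -> miss, prune

order=[0, 2, 1, 7, 11, 3, 8, 4, 6, 10]  |boxes|=10  |leaves|=1  hit=P12

== RESULT ==
10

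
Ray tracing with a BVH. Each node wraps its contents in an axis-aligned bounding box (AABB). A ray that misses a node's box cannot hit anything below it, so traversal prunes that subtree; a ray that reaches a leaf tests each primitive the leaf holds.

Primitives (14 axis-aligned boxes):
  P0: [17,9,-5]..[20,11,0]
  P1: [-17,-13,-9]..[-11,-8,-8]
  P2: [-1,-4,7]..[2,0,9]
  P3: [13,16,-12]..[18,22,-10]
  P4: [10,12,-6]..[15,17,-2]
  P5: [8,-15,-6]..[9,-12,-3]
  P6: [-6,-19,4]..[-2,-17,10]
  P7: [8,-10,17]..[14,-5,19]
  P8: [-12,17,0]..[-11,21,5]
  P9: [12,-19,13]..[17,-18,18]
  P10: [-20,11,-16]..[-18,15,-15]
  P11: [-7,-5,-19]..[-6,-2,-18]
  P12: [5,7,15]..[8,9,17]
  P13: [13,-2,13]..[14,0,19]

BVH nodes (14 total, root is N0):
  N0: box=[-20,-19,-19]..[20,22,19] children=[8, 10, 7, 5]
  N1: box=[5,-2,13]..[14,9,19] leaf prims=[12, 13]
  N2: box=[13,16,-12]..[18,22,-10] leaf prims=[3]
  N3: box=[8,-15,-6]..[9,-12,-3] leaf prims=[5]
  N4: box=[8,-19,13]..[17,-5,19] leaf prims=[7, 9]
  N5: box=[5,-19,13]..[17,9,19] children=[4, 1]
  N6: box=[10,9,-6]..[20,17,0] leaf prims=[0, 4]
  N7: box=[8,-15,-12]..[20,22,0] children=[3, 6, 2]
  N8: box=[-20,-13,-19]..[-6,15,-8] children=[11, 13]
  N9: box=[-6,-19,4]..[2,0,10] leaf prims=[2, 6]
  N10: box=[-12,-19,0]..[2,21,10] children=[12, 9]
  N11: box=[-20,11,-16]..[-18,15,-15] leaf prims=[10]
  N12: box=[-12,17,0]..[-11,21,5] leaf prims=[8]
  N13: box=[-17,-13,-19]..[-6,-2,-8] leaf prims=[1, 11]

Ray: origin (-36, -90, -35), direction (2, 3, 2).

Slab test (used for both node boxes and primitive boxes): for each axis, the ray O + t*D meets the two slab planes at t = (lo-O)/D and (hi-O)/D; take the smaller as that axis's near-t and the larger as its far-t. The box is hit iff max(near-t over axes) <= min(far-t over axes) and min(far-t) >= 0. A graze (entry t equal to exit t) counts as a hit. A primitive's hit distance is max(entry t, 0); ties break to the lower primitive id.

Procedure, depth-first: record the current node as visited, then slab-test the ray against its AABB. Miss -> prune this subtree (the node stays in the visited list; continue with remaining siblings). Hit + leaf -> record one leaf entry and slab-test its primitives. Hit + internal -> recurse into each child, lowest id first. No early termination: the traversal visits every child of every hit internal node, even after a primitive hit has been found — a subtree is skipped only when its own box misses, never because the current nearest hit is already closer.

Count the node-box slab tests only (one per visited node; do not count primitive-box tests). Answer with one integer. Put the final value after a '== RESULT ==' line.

Trace the traversal:
N0 x:[8,28] y:[71/3,112/3] z:[8,27] -> hit [71/3,27], descend [5, 7, 8, 10]
  N5 x:[41/2,53/2] y:[71/3,33] z:[24,27] -> hit [24,53/2], descend [1, 4]
    N1 x:[41/2,25] y:[88/3,33] z:[24,27] -> miss, prune
    N4 x:[22,53/2] y:[71/3,85/3] z:[24,27] -> hit [24,53/2] leaf, test {P7(miss), P9@t=24}
  N7 x:[22,28] y:[25,112/3] z:[23/2,35/2] -> miss, prune
  N8 x:[8,15] y:[77/3,35] z:[8,27/2] -> miss, prune
  N10 x:[12,19] y:[71/3,37] z:[35/2,45/2] -> miss, prune

Visited [0, 5, 1, 4, 7, 8, 10]. Tests: 7 box, 1 leaf. Nearest: P9.

== RESULT ==
7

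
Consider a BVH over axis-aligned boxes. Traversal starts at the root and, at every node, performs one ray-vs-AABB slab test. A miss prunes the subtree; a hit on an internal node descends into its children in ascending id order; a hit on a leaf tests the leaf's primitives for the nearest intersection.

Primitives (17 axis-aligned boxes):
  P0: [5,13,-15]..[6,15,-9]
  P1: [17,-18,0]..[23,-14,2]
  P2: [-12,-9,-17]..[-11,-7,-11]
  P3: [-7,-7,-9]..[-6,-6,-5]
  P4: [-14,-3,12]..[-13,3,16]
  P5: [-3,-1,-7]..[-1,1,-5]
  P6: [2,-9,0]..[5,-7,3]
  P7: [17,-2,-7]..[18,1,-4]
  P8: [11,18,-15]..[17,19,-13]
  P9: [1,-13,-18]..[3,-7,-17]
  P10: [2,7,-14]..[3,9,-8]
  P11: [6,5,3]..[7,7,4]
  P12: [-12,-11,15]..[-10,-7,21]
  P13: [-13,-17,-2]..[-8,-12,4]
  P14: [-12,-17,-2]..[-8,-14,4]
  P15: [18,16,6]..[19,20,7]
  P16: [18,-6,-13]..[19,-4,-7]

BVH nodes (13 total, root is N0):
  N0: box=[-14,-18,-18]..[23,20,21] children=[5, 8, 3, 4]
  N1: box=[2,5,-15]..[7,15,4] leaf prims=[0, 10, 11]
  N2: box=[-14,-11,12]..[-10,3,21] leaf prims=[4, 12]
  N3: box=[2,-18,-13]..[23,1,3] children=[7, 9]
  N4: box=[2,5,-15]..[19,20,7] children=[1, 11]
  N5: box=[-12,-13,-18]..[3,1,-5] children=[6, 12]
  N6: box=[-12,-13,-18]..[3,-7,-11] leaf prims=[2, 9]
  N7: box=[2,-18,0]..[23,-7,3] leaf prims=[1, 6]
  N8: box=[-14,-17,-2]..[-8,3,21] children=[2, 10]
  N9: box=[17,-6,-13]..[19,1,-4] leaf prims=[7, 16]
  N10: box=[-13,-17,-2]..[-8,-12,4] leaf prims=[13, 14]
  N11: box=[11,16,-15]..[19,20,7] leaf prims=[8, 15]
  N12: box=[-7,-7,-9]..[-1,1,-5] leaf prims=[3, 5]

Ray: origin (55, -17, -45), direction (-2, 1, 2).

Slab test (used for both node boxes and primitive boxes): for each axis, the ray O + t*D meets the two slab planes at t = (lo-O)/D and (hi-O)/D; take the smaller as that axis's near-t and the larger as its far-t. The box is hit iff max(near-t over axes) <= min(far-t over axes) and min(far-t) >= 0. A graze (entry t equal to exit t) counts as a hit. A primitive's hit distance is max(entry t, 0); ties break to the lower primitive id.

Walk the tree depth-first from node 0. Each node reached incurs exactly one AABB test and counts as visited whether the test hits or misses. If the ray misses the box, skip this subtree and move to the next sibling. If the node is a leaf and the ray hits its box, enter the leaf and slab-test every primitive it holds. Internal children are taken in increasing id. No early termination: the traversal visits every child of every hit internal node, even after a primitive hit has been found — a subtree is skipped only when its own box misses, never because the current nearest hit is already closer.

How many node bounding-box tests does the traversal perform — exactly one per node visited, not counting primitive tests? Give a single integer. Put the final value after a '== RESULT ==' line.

Trace the traversal:
N0 x:[16,69/2] y:[-1,37] z:[27/2,33] -> hit [16,33], descend [3, 4, 5, 8]
  N3 x:[16,53/2] y:[-1,18] z:[16,24] -> hit [16,18], descend [7, 9]
    N7 x:[16,53/2] y:[-1,10] z:[45/2,24] -> miss, prune
    N9 x:[18,19] y:[11,18] z:[16,41/2] -> hit [18,18] leaf, test {P7(miss), P16(miss)}
  N4 x:[18,53/2] y:[22,37] z:[15,26] -> hit [22,26], descend [1, 11]
    N1 x:[24,53/2] y:[22,32] z:[15,49/2] -> hit [24,49/2] leaf, test {P0(miss), P10(miss), P11@t=24}
    N11 x:[18,22] y:[33,37] z:[15,26] -> miss, prune
  N5 x:[26,67/2] y:[4,18] z:[27/2,20] -> miss, prune
  N8 x:[63/2,69/2] y:[0,20] z:[43/2,33] -> miss, prune

order=[0, 3, 7, 9, 4, 1, 11, 5, 8]  |boxes|=9  |leaves|=2  hit=P11

== RESULT ==
9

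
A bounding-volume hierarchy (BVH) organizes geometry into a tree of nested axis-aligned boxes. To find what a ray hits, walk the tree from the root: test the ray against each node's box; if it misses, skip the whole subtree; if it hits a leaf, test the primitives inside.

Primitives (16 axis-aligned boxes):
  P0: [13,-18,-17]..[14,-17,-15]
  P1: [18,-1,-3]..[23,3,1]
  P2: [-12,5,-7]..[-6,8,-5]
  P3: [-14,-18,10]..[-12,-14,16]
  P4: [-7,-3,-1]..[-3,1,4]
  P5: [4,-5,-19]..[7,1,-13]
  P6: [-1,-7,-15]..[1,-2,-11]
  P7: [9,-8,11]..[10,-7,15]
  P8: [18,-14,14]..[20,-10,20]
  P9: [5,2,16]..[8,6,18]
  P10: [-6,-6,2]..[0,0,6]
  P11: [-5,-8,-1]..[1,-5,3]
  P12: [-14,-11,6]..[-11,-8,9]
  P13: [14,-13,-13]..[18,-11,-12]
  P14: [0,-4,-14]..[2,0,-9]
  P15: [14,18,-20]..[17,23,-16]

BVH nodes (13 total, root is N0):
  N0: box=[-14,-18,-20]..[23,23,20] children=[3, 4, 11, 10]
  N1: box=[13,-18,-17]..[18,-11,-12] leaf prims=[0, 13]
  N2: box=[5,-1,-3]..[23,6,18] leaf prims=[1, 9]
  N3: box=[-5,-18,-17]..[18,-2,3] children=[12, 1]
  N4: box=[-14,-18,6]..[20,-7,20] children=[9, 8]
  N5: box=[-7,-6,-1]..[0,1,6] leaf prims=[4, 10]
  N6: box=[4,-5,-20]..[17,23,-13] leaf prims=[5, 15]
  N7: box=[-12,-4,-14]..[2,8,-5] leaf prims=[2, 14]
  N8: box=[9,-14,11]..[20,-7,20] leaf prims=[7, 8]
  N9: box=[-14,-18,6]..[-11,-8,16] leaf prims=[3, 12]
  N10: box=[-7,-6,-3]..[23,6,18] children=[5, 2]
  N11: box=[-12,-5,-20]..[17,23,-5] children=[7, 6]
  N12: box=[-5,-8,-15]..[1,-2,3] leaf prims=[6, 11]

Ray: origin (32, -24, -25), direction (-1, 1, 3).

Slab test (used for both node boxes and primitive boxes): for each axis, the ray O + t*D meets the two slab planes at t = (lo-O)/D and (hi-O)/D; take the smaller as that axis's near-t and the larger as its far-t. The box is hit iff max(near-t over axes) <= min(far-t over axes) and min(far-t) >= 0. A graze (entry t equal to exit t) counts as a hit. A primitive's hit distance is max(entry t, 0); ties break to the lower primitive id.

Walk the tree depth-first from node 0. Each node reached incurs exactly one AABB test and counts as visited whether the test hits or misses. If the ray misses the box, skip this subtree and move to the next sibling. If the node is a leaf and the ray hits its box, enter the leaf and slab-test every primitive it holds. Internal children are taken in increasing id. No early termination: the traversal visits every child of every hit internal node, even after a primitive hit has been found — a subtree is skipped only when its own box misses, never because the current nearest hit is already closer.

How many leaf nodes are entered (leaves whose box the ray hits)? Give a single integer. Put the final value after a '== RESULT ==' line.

Traverse from the root:
N0 x:[9,46] y:[6,47] z:[5/3,15] -> hit [9,15], descend [3, 4, 10, 11]
  N3 x:[14,37] y:[6,22] z:[8/3,28/3] -> miss, prune
  N4 x:[12,46] y:[6,17] z:[31/3,15] -> hit [12,15], descend [8, 9]
    N8 x:[12,23] y:[10,17] z:[12,15] -> hit [12,15] leaf, test {P7(miss), P8@t=13}
    N9 x:[43,46] y:[6,16] z:[31/3,41/3] -> miss, prune
  N10 x:[9,39] y:[18,30] z:[22/3,43/3] -> miss, prune
  N11 x:[15,44] y:[19,47] z:[5/3,20/3] -> miss, prune

order=[0, 3, 4, 8, 9, 10, 11]  |boxes|=7  |leaves|=1  hit=P8

== RESULT ==
1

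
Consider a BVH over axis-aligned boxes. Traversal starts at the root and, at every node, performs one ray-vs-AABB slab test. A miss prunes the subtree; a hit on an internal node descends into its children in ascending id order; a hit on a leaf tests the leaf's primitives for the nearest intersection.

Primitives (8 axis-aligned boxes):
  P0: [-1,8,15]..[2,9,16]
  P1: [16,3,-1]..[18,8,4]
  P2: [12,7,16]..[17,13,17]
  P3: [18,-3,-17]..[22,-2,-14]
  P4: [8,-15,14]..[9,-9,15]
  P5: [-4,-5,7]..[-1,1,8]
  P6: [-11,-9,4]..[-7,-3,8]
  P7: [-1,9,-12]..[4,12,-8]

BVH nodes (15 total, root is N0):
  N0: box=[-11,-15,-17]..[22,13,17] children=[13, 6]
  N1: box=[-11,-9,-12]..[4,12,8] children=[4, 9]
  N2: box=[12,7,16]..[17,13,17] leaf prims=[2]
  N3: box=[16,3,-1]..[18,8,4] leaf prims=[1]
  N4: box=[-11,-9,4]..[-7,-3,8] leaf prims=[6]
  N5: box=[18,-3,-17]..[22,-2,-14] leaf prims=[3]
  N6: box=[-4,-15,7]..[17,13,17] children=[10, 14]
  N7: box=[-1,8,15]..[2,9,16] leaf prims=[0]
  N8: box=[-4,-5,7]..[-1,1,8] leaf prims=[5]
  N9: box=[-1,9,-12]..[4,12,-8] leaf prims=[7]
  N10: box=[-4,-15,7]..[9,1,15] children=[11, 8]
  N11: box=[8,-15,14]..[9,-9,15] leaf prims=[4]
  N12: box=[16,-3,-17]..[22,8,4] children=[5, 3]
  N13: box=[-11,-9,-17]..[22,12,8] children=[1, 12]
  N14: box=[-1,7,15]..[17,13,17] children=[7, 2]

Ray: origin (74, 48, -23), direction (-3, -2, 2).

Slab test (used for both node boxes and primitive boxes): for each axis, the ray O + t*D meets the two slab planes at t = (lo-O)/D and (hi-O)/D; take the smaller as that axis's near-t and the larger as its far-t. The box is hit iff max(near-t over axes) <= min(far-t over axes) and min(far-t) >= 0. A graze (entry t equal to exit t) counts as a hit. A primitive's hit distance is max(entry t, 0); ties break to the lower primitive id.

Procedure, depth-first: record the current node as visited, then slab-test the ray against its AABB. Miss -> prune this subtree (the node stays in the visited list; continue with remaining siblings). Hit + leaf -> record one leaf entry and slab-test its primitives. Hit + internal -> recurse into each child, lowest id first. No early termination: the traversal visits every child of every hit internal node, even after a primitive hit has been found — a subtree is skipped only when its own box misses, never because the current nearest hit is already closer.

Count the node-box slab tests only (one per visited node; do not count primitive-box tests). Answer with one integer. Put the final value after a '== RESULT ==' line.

Trace the traversal:
N0 x:[52/3,85/3] y:[35/2,63/2] z:[3,20] -> hit [35/2,20], descend [6, 13]
  N6 x:[19,26] y:[35/2,63/2] z:[15,20] -> hit [19,20], descend [10, 14]
    N10 x:[65/3,26] y:[47/2,63/2] z:[15,19] -> miss, prune
    N14 x:[19,25] y:[35/2,41/2] z:[19,20] -> hit [19,20], descend [2, 7]
      N2 x:[19,62/3] y:[35/2,41/2] z:[39/2,20] -> hit [39/2,20] leaf, test {P2@t=39/2}
      N7 x:[24,25] y:[39/2,20] z:[19,39/2] -> miss, prune
  N13 x:[52/3,85/3] y:[18,57/2] z:[3,31/2] -> miss, prune

7 AABB tests over nodes [0, 6, 10, 14, 2, 7, 13]; 1 leaf entered; closest P2.

== RESULT ==
7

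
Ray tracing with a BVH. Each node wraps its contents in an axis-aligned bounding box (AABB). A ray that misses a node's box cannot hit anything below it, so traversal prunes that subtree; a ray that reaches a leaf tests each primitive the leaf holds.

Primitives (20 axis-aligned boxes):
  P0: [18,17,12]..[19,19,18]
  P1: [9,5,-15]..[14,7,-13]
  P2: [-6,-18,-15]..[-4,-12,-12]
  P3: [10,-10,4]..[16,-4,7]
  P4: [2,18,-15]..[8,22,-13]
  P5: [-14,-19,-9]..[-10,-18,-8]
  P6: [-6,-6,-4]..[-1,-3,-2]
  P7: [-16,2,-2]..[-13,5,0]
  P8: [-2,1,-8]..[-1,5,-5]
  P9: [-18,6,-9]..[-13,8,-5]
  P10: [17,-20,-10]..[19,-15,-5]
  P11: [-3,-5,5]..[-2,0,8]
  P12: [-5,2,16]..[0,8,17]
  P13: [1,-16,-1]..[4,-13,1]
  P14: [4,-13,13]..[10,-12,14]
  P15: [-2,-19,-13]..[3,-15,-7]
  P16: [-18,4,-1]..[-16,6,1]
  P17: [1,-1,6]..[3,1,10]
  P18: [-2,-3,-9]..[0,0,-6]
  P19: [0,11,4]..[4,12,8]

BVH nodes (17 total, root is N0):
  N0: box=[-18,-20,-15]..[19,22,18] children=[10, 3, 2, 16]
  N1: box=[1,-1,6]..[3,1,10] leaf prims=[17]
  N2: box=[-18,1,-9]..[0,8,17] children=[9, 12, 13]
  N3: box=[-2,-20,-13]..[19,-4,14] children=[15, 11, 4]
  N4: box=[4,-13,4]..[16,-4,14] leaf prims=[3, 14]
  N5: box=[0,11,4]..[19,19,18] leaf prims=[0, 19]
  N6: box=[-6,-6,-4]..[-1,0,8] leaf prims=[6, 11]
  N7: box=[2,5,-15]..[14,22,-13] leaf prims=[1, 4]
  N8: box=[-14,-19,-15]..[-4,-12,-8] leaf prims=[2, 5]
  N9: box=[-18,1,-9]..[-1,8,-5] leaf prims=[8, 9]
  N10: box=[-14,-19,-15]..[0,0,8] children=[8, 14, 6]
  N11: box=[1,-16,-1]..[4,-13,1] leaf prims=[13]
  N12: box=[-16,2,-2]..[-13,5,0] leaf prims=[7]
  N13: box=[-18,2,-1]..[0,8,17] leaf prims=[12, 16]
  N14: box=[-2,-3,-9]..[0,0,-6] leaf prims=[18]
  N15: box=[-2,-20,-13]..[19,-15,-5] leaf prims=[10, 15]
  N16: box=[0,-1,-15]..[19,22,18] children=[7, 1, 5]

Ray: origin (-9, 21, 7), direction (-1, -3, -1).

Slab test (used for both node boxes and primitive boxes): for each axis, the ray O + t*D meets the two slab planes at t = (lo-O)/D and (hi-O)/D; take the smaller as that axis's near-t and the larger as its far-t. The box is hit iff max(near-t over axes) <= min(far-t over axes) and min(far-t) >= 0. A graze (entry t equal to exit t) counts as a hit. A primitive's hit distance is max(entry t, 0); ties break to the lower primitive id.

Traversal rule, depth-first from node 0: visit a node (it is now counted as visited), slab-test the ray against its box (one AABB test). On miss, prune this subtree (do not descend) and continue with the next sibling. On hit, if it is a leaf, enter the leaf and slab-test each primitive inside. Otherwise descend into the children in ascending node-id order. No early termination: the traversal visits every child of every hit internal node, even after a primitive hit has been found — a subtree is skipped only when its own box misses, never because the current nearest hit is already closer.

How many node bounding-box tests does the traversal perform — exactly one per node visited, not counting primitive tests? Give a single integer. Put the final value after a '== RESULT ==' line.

Trace the traversal:
N0 x:[-28,9] y:[-1/3,41/3] z:[-11,22] -> hit [-1/3,9], descend [2, 3, 10, 16]
  N2 x:[-9,9] y:[13/3,20/3] z:[-10,16] -> hit [13/3,20/3], descend [9, 12, 13]
    N9 x:[-8,9] y:[13/3,20/3] z:[12,16] -> miss, prune
    N12 x:[4,7] y:[16/3,19/3] z:[7,9] -> miss, prune
    N13 x:[-9,9] y:[13/3,19/3] z:[-10,8] -> hit [13/3,19/3] leaf, test {P12(miss), P16(miss)}
  N3 x:[-28,-7] y:[25/3,41/3] z:[-7,20] -> miss, prune
  N10 x:[-9,5] y:[7,40/3] z:[-1,22] -> miss, prune
  N16 x:[-28,-9] y:[-1/3,22/3] z:[-11,22] -> miss, prune

order=[0, 2, 9, 12, 13, 3, 10, 16]  |boxes|=8  |leaves|=1  hit=miss

== RESULT ==
8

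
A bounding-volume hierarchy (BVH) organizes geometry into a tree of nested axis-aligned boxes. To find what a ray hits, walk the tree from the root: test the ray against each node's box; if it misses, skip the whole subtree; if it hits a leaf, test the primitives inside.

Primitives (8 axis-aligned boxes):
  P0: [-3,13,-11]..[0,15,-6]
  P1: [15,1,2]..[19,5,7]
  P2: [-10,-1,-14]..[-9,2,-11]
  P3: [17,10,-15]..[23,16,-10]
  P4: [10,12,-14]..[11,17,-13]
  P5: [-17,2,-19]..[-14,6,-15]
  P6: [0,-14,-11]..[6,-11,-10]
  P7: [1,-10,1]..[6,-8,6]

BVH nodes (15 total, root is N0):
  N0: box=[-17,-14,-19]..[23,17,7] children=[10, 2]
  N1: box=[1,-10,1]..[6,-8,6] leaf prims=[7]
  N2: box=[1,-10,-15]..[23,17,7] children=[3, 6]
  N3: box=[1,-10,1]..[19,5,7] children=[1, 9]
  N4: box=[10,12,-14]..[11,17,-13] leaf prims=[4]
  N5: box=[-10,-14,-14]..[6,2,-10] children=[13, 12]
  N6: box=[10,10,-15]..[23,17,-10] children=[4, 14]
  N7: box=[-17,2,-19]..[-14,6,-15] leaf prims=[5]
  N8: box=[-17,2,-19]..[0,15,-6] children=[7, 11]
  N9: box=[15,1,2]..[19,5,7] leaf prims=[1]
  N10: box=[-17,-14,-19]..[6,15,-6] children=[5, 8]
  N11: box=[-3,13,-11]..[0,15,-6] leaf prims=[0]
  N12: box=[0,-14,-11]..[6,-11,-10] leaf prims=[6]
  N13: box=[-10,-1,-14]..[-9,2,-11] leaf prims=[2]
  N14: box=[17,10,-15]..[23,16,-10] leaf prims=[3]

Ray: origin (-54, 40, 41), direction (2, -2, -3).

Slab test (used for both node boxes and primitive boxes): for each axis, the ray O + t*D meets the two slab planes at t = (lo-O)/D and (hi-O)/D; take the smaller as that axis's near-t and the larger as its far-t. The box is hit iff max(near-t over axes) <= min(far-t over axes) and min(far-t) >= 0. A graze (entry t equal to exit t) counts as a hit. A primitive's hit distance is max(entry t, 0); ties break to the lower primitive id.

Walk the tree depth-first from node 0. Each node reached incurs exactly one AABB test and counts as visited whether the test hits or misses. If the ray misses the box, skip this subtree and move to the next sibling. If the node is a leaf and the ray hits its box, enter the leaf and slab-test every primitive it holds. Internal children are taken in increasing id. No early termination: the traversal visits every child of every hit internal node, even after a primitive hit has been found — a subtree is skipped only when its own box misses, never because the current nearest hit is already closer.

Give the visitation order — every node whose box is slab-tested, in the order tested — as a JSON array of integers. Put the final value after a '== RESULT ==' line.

Traverse from the root:
N0 x:[37/2,77/2] y:[23/2,27] z:[34/3,20] -> hit [37/2,20], descend [2, 10]
  N2 x:[55/2,77/2] y:[23/2,25] z:[34/3,56/3] -> miss, prune
  N10 x:[37/2,30] y:[25/2,27] z:[47/3,20] -> hit [37/2,20], descend [5, 8]
    N5 x:[22,30] y:[19,27] z:[17,55/3] -> miss, prune
    N8 x:[37/2,27] y:[25/2,19] z:[47/3,20] -> hit [37/2,19], descend [7, 11]
      N7 x:[37/2,20] y:[17,19] z:[56/3,20] -> hit [56/3,19] leaf, test {P5@t=56/3}
      N11 x:[51/2,27] y:[25/2,27/2] z:[47/3,52/3] -> miss, prune

Summary -> nodes [0, 2, 10, 5, 8, 7, 11]; box-tests=7; leaf-entries=1; first=P5

== RESULT ==
[0, 2, 10, 5, 8, 7, 11]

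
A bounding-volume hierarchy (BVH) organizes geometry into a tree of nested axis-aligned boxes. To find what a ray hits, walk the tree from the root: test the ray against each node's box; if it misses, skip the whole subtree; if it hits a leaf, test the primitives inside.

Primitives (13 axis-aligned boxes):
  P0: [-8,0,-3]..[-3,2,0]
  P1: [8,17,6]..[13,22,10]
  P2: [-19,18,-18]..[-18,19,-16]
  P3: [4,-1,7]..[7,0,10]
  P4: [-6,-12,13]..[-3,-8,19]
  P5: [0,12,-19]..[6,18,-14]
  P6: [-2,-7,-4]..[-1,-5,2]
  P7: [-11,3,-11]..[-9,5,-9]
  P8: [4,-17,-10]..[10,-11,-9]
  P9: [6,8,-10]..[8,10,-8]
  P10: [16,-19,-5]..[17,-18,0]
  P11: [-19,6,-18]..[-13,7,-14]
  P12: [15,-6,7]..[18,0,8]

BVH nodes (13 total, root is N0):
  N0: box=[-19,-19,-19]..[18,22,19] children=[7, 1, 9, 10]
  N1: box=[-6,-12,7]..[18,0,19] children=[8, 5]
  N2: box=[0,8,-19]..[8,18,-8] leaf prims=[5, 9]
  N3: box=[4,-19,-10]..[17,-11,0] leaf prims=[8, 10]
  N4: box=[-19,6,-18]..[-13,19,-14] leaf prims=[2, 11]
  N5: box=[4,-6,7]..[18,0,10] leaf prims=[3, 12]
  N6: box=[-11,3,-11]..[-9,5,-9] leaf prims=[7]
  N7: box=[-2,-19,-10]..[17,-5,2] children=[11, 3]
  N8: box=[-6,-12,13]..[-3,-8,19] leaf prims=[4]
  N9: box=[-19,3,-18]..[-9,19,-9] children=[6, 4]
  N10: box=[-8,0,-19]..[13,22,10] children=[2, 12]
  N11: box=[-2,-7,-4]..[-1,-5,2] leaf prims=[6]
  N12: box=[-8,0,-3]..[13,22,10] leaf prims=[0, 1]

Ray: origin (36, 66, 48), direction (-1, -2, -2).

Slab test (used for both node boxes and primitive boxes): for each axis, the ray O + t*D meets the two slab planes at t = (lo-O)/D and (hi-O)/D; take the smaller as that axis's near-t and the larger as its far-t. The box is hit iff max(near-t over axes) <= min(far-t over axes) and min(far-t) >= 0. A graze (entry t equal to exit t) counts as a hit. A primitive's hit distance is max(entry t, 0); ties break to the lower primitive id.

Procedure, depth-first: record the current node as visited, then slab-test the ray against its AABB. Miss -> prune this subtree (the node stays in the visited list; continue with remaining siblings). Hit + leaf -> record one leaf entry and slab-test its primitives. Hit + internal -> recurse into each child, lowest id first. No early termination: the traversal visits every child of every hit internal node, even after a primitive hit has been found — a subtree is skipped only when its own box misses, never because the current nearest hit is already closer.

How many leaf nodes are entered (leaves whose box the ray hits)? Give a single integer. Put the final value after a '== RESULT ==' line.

Traverse from the root:
N0 x:[18,55] y:[22,85/2] z:[29/2,67/2] -> hit [22,67/2], descend [1, 7, 9, 10]
  N1 x:[18,42] y:[33,39] z:[29/2,41/2] -> miss, prune
  N7 x:[19,38] y:[71/2,85/2] z:[23,29] -> miss, prune
  N9 x:[45,55] y:[47/2,63/2] z:[57/2,33] -> miss, prune
  N10 x:[23,44] y:[22,33] z:[19,67/2] -> hit [23,33], descend [2, 12]
    N2 x:[28,36] y:[24,29] z:[28,67/2] -> hit [28,29] leaf, test {P5(miss), P9@t=28}
    N12 x:[23,44] y:[22,33] z:[19,51/2] -> hit [23,51/2] leaf, test {P0(miss), P1(miss)}

order=[0, 1, 7, 9, 10, 2, 12]  |boxes|=7  |leaves|=2  hit=P9

== RESULT ==
2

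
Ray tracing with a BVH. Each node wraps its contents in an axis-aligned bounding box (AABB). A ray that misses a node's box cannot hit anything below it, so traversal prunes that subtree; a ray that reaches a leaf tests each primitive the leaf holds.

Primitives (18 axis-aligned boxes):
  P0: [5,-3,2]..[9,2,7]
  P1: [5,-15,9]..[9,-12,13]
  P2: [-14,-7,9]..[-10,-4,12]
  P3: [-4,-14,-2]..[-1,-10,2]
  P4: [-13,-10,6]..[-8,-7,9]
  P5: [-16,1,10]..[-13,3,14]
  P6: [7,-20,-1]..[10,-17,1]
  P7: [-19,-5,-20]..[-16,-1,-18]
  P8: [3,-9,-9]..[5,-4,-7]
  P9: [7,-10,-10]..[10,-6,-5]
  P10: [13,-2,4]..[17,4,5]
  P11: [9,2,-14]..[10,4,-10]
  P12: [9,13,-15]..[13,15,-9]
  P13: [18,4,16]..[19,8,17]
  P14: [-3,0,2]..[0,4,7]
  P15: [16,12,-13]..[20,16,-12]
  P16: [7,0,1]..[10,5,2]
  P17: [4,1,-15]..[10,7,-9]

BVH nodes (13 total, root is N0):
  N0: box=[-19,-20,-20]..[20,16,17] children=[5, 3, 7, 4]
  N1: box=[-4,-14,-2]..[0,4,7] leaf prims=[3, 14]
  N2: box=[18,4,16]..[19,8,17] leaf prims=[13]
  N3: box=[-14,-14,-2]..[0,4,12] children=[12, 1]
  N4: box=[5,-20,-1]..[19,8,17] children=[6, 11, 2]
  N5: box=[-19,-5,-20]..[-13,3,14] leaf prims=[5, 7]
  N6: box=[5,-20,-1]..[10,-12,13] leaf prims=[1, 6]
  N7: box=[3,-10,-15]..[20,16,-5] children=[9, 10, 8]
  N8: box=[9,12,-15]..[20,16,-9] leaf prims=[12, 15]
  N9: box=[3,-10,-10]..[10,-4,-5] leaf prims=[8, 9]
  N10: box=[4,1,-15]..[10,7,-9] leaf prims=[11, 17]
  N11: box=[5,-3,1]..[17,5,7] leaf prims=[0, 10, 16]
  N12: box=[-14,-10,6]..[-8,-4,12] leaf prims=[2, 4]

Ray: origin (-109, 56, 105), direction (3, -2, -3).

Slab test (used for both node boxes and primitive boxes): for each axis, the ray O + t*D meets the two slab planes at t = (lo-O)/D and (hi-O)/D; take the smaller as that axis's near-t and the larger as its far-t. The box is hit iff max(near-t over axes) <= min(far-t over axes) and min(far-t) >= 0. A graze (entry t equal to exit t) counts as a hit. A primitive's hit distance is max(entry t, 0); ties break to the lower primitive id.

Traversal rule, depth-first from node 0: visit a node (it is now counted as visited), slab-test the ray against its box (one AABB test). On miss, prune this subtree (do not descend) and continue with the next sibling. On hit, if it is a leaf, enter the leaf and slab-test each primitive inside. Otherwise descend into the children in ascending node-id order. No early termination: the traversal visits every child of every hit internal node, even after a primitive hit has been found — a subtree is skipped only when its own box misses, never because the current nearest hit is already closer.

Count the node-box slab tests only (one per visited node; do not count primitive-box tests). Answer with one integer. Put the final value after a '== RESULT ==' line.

Traverse from the root:
N0 x:[30,43] y:[20,38] z:[88/3,125/3] -> hit [30,38], descend [3, 4, 5, 7]
  N3 x:[95/3,109/3] y:[26,35] z:[31,107/3] -> hit [95/3,35], descend [1, 12]
    N1 x:[35,109/3] y:[26,35] z:[98/3,107/3] -> hit [35,35] leaf, test {P3@t=35, P14(miss)}
    N12 x:[95/3,101/3] y:[30,33] z:[31,33] -> hit [95/3,33] leaf, test {P2(miss), P4@t=32}
  N4 x:[38,128/3] y:[24,38] z:[88/3,106/3] -> miss, prune
  N5 x:[30,32] y:[53/2,61/2] z:[91/3,125/3] -> hit [91/3,61/2] leaf, test {P5(miss), P7(miss)}
  N7 x:[112/3,43] y:[20,33] z:[110/3,40] -> miss, prune

Summary -> nodes [0, 3, 1, 12, 4, 5, 7]; box-tests=7; leaf-entries=3; first=P4

== RESULT ==
7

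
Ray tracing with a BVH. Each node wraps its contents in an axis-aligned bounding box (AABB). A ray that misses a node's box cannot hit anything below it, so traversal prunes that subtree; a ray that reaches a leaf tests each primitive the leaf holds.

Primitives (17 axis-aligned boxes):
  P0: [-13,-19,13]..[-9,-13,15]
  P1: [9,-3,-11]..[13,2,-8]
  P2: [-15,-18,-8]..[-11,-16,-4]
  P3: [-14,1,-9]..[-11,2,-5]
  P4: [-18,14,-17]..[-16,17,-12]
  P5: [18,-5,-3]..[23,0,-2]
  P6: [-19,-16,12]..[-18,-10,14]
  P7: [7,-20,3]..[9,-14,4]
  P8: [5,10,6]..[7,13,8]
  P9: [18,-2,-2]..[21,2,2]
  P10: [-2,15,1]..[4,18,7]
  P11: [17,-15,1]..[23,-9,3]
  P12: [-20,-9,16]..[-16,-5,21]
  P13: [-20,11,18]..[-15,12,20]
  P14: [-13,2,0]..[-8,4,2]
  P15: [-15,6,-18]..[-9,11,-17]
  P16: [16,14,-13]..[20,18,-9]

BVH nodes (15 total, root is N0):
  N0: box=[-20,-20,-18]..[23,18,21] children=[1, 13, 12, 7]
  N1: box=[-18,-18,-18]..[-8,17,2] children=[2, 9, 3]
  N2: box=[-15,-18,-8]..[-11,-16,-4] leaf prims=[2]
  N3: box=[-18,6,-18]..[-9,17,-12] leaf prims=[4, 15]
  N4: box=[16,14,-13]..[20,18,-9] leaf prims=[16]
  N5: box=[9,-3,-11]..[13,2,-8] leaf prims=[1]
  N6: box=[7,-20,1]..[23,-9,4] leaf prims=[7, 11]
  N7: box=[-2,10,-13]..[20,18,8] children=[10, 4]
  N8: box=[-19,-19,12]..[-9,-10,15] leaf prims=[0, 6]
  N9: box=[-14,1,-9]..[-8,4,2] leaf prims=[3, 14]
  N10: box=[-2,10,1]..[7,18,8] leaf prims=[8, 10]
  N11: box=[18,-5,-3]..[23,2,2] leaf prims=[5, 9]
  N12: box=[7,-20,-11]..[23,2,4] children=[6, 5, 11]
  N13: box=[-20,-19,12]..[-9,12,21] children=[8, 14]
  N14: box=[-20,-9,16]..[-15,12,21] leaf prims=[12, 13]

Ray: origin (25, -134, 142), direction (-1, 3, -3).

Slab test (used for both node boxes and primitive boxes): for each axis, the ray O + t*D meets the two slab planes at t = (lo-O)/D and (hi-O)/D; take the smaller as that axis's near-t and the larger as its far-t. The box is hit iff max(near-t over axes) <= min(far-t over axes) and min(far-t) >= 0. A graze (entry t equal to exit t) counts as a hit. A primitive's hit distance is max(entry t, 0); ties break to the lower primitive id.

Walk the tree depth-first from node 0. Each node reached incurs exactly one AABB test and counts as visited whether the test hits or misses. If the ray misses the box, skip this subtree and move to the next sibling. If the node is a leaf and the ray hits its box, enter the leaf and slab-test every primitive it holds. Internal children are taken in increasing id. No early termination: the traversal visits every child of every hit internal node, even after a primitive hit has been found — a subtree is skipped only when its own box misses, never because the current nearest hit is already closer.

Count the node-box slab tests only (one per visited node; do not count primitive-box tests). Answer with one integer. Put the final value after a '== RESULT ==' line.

Trace the traversal:
N0 x:[2,45] y:[38,152/3] z:[121/3,160/3] -> hit [121/3,45], descend [1, 7, 12, 13]
  N1 x:[33,43] y:[116/3,151/3] z:[140/3,160/3] -> miss, prune
  N7 x:[5,27] y:[48,152/3] z:[134/3,155/3] -> miss, prune
  N12 x:[2,18] y:[38,136/3] z:[46,51] -> miss, prune
  N13 x:[34,45] y:[115/3,146/3] z:[121/3,130/3] -> hit [121/3,130/3], descend [8, 14]
    N8 x:[34,44] y:[115/3,124/3] z:[127/3,130/3] -> miss, prune
    N14 x:[40,45] y:[125/3,146/3] z:[121/3,42] -> hit [125/3,42] leaf, test {P12@t=125/3, P13(miss)}

7 AABB tests over nodes [0, 1, 7, 12, 13, 8, 14]; 1 leaf entered; closest P12.

== RESULT ==
7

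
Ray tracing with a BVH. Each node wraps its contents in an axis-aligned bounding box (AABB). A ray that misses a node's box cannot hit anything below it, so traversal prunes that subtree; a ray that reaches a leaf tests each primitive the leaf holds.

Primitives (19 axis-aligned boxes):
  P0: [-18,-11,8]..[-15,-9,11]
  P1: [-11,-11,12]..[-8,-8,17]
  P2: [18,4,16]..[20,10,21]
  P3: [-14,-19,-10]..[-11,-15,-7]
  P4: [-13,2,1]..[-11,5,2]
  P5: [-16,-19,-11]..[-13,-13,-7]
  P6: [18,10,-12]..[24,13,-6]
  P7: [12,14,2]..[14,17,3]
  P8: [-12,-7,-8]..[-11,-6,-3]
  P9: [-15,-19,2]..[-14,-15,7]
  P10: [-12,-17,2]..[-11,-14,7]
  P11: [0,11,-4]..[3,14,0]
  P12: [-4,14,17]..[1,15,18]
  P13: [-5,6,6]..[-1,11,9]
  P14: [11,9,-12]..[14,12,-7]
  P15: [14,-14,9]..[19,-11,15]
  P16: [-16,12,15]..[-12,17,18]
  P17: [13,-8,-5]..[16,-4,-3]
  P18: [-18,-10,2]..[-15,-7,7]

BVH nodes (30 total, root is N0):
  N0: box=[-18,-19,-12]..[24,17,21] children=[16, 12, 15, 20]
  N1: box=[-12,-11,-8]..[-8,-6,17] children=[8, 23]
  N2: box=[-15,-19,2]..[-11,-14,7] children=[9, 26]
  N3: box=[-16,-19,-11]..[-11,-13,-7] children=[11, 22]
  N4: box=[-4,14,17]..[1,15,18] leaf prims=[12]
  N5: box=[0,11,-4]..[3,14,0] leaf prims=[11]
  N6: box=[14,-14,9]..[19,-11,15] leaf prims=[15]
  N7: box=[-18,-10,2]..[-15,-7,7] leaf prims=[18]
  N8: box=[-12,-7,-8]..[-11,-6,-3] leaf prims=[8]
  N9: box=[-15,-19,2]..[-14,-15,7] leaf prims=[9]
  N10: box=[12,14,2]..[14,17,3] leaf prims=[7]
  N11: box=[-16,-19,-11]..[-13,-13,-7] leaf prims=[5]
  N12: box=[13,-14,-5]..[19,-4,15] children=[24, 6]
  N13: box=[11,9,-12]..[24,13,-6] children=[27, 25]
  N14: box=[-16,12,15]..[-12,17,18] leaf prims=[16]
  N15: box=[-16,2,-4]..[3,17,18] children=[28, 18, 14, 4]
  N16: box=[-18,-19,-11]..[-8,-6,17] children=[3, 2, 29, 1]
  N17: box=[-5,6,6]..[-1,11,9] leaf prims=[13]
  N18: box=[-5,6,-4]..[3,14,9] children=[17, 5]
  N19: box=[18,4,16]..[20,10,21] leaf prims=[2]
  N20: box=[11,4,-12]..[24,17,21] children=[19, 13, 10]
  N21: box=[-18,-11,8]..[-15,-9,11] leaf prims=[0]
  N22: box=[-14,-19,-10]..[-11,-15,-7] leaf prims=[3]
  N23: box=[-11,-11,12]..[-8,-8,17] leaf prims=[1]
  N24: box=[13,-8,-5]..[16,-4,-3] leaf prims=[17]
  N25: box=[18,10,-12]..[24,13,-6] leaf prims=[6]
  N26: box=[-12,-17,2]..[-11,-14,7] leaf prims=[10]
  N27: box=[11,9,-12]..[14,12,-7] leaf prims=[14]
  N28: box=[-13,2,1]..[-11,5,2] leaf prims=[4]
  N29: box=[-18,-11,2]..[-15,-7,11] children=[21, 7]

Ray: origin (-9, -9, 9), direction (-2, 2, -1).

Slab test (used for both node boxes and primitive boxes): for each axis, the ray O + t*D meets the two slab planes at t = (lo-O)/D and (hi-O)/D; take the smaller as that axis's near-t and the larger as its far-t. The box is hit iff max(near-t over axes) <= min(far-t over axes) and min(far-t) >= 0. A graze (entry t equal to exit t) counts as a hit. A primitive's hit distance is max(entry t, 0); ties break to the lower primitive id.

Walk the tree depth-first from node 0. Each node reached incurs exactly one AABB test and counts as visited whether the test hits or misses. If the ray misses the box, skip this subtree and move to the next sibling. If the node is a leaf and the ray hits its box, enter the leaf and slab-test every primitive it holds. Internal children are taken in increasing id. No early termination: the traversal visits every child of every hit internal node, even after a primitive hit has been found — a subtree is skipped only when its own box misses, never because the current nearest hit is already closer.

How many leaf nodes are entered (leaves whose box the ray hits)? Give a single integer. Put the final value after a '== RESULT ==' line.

Traverse from the root:
N0 x:[-33/2,9/2] y:[-5,13] z:[-12,21] -> hit [-5,9/2], descend [12, 15, 16, 20]
  N12 x:[-14,-11] y:[-5/2,5/2] z:[-6,14] -> miss, prune
  N15 x:[-6,7/2] y:[11/2,13] z:[-9,13] -> miss, prune
  N16 x:[-1/2,9/2] y:[-5,3/2] z:[-8,20] -> hit [-1/2,3/2], descend [1, 2, 3, 29]
    N1 x:[-1/2,3/2] y:[-1,3/2] z:[-8,17] -> hit [-1/2,3/2], descend [8, 23]
      N8 x:[1,3/2] y:[1,3/2] z:[12,17] -> miss, prune
      N23 x:[-1/2,1] y:[-1,1/2] z:[-8,-3] -> miss, prune
    N2 x:[1,3] y:[-5,-5/2] z:[2,7] -> miss, prune
    N3 x:[1,7/2] y:[-5,-2] z:[16,20] -> miss, prune
    N29 x:[3,9/2] y:[-1,1] z:[-2,7] -> miss, prune
  N20 x:[-33/2,-10] y:[13/2,13] z:[-12,21] -> miss, prune

order=[0, 12, 15, 16, 1, 8, 23, 2, 3, 29, 20]  |boxes|=11  |leaves|=0  hit=miss

== RESULT ==
0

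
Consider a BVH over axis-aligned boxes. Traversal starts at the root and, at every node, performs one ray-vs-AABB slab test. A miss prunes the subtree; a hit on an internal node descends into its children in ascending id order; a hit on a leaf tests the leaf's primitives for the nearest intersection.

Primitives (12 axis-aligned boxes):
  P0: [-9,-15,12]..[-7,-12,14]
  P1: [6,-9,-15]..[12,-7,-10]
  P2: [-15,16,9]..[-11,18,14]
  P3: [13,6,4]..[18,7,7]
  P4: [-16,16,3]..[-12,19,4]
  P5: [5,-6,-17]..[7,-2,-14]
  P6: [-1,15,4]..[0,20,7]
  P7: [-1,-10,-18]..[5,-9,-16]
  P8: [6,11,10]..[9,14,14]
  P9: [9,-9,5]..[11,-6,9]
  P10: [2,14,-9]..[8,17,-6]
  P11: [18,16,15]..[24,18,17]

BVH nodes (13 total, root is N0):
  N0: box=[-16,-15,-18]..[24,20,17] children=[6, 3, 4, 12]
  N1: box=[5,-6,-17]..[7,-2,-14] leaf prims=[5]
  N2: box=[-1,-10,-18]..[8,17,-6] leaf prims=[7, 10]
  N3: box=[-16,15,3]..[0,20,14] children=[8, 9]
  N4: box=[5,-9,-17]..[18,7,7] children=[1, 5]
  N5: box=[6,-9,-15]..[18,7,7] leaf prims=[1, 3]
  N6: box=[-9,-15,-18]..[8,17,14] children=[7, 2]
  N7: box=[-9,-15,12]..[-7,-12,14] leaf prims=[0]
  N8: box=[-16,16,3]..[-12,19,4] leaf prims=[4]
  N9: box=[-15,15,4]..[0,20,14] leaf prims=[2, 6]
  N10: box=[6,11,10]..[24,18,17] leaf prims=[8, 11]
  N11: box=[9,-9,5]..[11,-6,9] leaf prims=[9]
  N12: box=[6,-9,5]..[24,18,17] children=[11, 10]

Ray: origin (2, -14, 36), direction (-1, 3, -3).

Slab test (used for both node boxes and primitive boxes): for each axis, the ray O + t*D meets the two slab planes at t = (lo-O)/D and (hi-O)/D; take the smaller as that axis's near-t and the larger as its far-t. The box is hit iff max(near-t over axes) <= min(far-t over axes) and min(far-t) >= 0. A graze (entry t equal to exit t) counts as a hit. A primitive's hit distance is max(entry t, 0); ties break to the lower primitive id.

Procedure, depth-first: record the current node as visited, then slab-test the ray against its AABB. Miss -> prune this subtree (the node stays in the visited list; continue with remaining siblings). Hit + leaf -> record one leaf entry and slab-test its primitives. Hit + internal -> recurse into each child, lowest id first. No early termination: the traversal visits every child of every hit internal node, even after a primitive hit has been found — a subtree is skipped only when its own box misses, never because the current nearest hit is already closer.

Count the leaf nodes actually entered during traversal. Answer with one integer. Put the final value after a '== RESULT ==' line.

Walk:
N0 x:[-22,18] y:[-1/3,34/3] z:[19/3,18] -> hit [19/3,34/3], descend [3, 4, 6, 12]
  N3 x:[2,18] y:[29/3,34/3] z:[22/3,11] -> hit [29/3,11], descend [8, 9]
    N8 x:[14,18] y:[10,11] z:[32/3,11] -> miss, prune
    N9 x:[2,17] y:[29/3,34/3] z:[22/3,32/3] -> hit [29/3,32/3] leaf, test {P2(miss), P6(miss)}
  N4 x:[-16,-3] y:[5/3,7] z:[29/3,53/3] -> miss, prune
  N6 x:[-6,11] y:[-1/3,31/3] z:[22/3,18] -> hit [22/3,31/3], descend [2, 7]
    N2 x:[-6,3] y:[4/3,31/3] z:[14,18] -> miss, prune
    N7 x:[9,11] y:[-1/3,2/3] z:[22/3,8] -> miss, prune
  N12 x:[-22,-4] y:[5/3,32/3] z:[19/3,31/3] -> miss, prune

Visited [0, 3, 8, 9, 4, 6, 2, 7, 12]. Tests: 9 box, 1 leaf. Nearest: miss.

== RESULT ==
1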